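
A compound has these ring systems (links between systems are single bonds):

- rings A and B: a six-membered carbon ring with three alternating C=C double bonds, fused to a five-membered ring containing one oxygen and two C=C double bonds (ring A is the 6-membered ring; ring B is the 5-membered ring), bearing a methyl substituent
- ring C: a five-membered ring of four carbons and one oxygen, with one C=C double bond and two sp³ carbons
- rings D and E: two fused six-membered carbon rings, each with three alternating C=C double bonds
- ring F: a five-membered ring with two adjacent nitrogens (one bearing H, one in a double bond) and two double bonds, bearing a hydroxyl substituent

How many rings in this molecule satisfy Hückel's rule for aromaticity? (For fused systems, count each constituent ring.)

5

Rings A and B form a fused bicyclic system (with one oxygen) with 9 sp² atoms and 10 π electrons from ring double bonds plus a heteroatom lone pair. 10 = 4(2)+2, so the system is aromatic and both rings count as aromatic (benzofuran).
Ring C has two sp³ carbons, so it is not fully conjugated — not aromatic (2,3-dihydrofuran).
Rings D and E form a fused bicyclic system with 10 sp² atoms and 10 π electrons from ring double bonds. 10 = 4(2)+2, so the system is aromatic and both rings count as aromatic (naphthalene).
Ring F is fully conjugated (every ring atom contributes a p orbital); 2 ring double bonds (4 π electrons) plus a heteroatom lone pair (2) give 6 π electrons. 6 = 4(1)+2, so ring F is aromatic (pyrazole).
Aromatic: A, B, D, E, F. Total: 5.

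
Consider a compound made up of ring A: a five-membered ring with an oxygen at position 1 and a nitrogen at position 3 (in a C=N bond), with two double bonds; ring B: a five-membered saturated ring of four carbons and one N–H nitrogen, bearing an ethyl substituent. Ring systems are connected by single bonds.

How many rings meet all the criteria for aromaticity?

Ring A is planar and fully conjugated; 2 ring double bonds (4 π electrons) plus a heteroatom lone pair (2) give 6 π electrons. 6 = 4(1)+2, so ring A is aromatic (oxazole).
Ring B has only sp³ atoms, so it is not fully conjugated — not aromatic (pyrrolidine).
Aromatic: A. Total: 1.

1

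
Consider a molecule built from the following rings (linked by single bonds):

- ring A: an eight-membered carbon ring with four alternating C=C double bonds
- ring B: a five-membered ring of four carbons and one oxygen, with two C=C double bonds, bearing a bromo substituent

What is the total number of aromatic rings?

Ring A has only sp² ring atoms; a planar conformation would have a fully conjugated π system of 8 electrons. But 8 = 4(2), which is 4n not 4n+2, so ring A is not aromatic (cyclooctatetraene) — cyclooctatetraene distorts into a non-planar tub to avoid antiaromaticity.
Ring B is planar and fully conjugated; 2 ring double bonds (4 π electrons) plus a heteroatom lone pair (2) give 6 π electrons. That satisfies 4n+2 with n=1, so ring B is aromatic (furan).
Aromatic: B. Total: 1.

1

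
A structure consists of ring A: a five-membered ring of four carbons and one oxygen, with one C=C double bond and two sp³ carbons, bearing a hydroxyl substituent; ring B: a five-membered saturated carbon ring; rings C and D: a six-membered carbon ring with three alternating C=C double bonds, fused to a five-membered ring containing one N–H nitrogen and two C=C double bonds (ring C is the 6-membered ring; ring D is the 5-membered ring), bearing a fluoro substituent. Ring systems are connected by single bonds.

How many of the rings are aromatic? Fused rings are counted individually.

2

Ring A has two sp³ carbons, so it is not fully conjugated — not aromatic (2,3-dihydrofuran).
Ring B has only sp³ atoms, so it is not fully conjugated — not aromatic (cyclopentane).
Rings C and D form a fused bicyclic system (with one N–H) with 9 sp² atoms and 10 π electrons from ring double bonds plus a heteroatom lone pair. 10 = 4(2)+2, so the system is aromatic and both rings count as aromatic (indole).
Aromatic: C, D. Total: 2.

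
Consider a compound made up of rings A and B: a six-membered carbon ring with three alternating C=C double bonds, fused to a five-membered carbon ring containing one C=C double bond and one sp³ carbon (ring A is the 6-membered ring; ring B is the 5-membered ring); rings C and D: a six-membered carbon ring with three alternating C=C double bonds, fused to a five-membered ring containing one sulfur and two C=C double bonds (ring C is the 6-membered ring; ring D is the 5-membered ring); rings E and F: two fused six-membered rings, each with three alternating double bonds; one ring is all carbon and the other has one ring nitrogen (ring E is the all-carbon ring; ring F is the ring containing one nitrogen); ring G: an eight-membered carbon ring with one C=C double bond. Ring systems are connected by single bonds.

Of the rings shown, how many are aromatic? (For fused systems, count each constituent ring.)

5

Ring A is fully conjugated (every ring atom contributes a p orbital); 3 ring double bonds give 6 π electrons. That satisfies 4n+2 with n=1, so ring A is aromatic (benzene ring).
Ring B has one sp³ carbon, so it is not fully conjugated — not aromatic (cyclopentene ring).
Rings C and D form a fused bicyclic system (with one sulfur) with 9 sp² atoms and 10 π electrons from ring double bonds plus a heteroatom lone pair. 10 = 4(2)+2, so the system is aromatic and both rings count as aromatic (benzothiophene).
Rings E and F form a fused bicyclic system (with one nitrogen) with 10 sp² atoms and 10 π electrons from ring double bonds. 10 = 4(2)+2, so the system is aromatic and both rings count as aromatic (quinoline).
Ring G has six sp³ carbons, so it is not fully conjugated — not aromatic (cyclooctene).
Aromatic: A, C, D, E, F. Total: 5.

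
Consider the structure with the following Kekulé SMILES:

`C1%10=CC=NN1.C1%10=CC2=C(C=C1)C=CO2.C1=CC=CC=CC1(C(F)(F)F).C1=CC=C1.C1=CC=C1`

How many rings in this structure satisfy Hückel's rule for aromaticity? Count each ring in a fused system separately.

The SMILES encodes a five-membered ring with two adjacent nitrogens (one bearing H, one in a double bond) and two double bonds; a six-membered carbon ring with three alternating C=C double bonds, fused to a five-membered ring containing one oxygen and two C=C double bonds; a seven-membered carbon ring with three C=C double bonds and one sp³ carbon; a four-membered carbon ring with two alternating C=C double bonds; a four-membered carbon ring with two alternating C=C double bonds.
The 5-membered ring with two adjacent nitrogens (one N–H, one =N–) has a continuous p-orbital overlap around the ring; 2 ring double bonds (4 π electrons) plus a heteroatom lone pair (2) give 6 π electrons. That satisfies 4n+2 with n=1, so it is aromatic (pyrazole).
The fused 6/5-membered bicyclic (with one oxygen) is a single π system with 9 sp² atoms and 10 π electrons from ring double bonds plus a heteroatom lone pair. 10 = 4(2)+2, so the system is aromatic and both rings count as aromatic (benzofuran).
The 7-membered ring has one sp³ carbon, so it is not fully conjugated — not aromatic (cycloheptatriene).
The 4-membered ring has only sp² ring atoms; a planar conformation would have a fully conjugated π system of 4 electrons. But 4 = 4(1), which is 4n not 4n+2, so it is not aromatic (cyclobutadiene) — cyclobutadiene is antiaromatic and distorts to a rectangle.
The second 4-membered ring has only sp² ring atoms; a planar conformation would have a fully conjugated π system of 4 electrons. But 4 = 4(1), which is 4n not 4n+2, so it is not aromatic (cyclobutadiene) — cyclobutadiene is antiaromatic and distorts to a rectangle.
3 of the 6 rings are aromatic. Total: 3.

3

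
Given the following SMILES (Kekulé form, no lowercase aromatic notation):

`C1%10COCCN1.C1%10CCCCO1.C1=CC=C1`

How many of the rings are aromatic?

0

The SMILES encodes a six-membered saturated ring with an oxygen and an N–H nitrogen at positions 1 and 4; a six-membered saturated ring of five carbons and one oxygen; a four-membered carbon ring with two alternating C=C double bonds.
The 6-membered ring with one oxygen and one N–H (1,4) has only sp³ atoms, so it is not fully conjugated — not aromatic (morpholine).
The 6-membered ring with one oxygen has only sp³ atoms, so it is not fully conjugated — not aromatic (tetrahydropyran).
The 4-membered ring has only sp² ring atoms; a planar conformation would have a fully conjugated π system of 4 electrons. But 4 = 4(1), which is 4n not 4n+2, so it is not aromatic (cyclobutadiene) — cyclobutadiene is antiaromatic and distorts to a rectangle.
None of the rings are aromatic. Total: 0.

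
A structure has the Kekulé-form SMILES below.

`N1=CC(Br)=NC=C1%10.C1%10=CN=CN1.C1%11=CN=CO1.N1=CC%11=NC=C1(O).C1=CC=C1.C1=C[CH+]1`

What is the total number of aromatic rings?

5

The SMILES encodes a six-membered ring with nitrogens at positions 1 and 4 and three alternating double bonds; a five-membered ring with nitrogens at positions 1 and 3 (one bearing H, one in a C=N bond) and two double bonds; a five-membered ring with an oxygen at position 1 and a nitrogen at position 3 (in a C=N bond), with two double bonds; a six-membered ring with nitrogens at positions 1 and 4 and three alternating double bonds; a four-membered carbon ring with two alternating C=C double bonds; a three-membered all-carbon ring bearing a positive charge on one carbon, with one C=C double bond.
The 6-membered ring with two nitrogens (1,4) is planar and fully conjugated; 3 ring double bonds give 6 π electrons. Since 6 = 4n+2 (n=1), it is aromatic (pyrazine).
The 5-membered ring with two nitrogens (one N–H, one =N–) is fully conjugated (every ring atom contributes a p orbital); 2 ring double bonds (4 π electrons) plus a heteroatom lone pair (2) give 6 π electrons. Since 6 = 4n+2 (n=1), it is aromatic (imidazole).
The 5-membered ring with one oxygen and one =N– is fully conjugated (every ring atom contributes a p orbital); 2 ring double bonds (4 π electrons) plus a heteroatom lone pair (2) give 6 π electrons. Since 6 = 4n+2 (n=1), it is aromatic (oxazole).
The second 6-membered ring with two nitrogens (1,4) is planar and fully conjugated; 3 ring double bonds give 6 π electrons. That satisfies 4n+2 with n=1, so it is aromatic (pyrazine).
The 4-membered ring has only sp² ring atoms; a planar conformation would have a fully conjugated π system of 4 electrons. But 4 = 4(1), which is 4n not 4n+2, so it is not aromatic (cyclobutadiene) — cyclobutadiene is antiaromatic and distorts to a rectangle.
The 3-membered ring has a continuous p-orbital overlap around the ring; 1 ring double bond (2 π electrons) plus the carbocation's empty p orbital (0, but keeps the ring conjugated) give 2 π electrons. 2 = 4(0)+2, so it is aromatic (cyclopropenyl cation).
5 of the 6 rings are aromatic. Total: 5.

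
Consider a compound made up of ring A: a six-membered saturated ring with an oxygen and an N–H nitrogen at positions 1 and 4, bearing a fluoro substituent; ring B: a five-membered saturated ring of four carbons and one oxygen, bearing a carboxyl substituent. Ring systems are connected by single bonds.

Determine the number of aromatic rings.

0

Ring A has only sp³ atoms, so it is not fully conjugated — not aromatic (morpholine).
Ring B has only sp³ atoms, so it is not fully conjugated — not aromatic (tetrahydrofuran).
No ring is aromatic. Total: 0.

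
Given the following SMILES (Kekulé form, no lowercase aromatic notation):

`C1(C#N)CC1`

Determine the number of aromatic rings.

The SMILES encodes a three-membered saturated carbon ring.
The 3-membered ring has only sp³ atoms, so it is not fully conjugated — not aromatic (cyclopropane).

0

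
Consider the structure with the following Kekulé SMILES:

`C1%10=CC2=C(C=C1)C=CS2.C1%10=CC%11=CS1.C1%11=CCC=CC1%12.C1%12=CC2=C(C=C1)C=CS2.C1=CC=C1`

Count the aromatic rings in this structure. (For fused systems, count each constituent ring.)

The SMILES encodes a six-membered carbon ring with three alternating C=C double bonds, fused to a five-membered ring containing one sulfur and two C=C double bonds; a five-membered ring of four carbons and one sulfur, with two C=C double bonds; a six-membered carbon ring with two isolated C=C double bonds and two sp³ carbons; a six-membered carbon ring with three alternating C=C double bonds, fused to a five-membered ring containing one sulfur and two C=C double bonds; a four-membered carbon ring with two alternating C=C double bonds.
The fused 6/5-membered bicyclic (with one sulfur) is a single π system with 9 sp² atoms and 10 π electrons from ring double bonds plus a heteroatom lone pair. 10 = 4(2)+2, so the system is aromatic and both rings count as aromatic (benzothiophene).
The 5-membered ring with one sulfur is planar and fully conjugated; 2 ring double bonds (4 π electrons) plus a heteroatom lone pair (2) give 6 π electrons. Since 6 = 4n+2 (n=1), it is aromatic (thiophene).
The 6-membered ring has two sp³ carbons, so it is not fully conjugated — not aromatic (1,4-cyclohexadiene).
The fused 6/5-membered bicyclic (with one sulfur) is a single π system with 9 sp² atoms and 10 π electrons from ring double bonds plus a heteroatom lone pair. 10 = 4(2)+2, so the system is aromatic and both rings count as aromatic (benzothiophene).
The 4-membered ring has only sp² ring atoms; a planar conformation would have a fully conjugated π system of 4 electrons. But 4 = 4(1), which is 4n not 4n+2, so it is not aromatic (cyclobutadiene) — cyclobutadiene is antiaromatic and distorts to a rectangle.
5 of the 7 rings are aromatic. Total: 5.

5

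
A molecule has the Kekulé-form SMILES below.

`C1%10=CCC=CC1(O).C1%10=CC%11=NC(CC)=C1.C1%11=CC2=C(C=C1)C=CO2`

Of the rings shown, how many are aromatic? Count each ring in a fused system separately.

3

The SMILES encodes a six-membered carbon ring with two isolated C=C double bonds and two sp³ carbons; a six-membered ring of five carbons and one nitrogen with three alternating double bonds; a six-membered carbon ring with three alternating C=C double bonds, fused to a five-membered ring containing one oxygen and two C=C double bonds.
The 6-membered ring has two sp³ carbons, so it is not fully conjugated — not aromatic (1,4-cyclohexadiene).
The 6-membered ring with one nitrogen is planar and fully conjugated; 3 ring double bonds give 6 π electrons. That satisfies 4n+2 with n=1, so it is aromatic (pyridine).
The fused 6/5-membered bicyclic (with one oxygen) is a single π system with 9 sp² atoms and 10 π electrons from ring double bonds plus a heteroatom lone pair. 10 = 4(2)+2, so the system is aromatic and both rings count as aromatic (benzofuran).
3 of the 4 rings are aromatic. Total: 3.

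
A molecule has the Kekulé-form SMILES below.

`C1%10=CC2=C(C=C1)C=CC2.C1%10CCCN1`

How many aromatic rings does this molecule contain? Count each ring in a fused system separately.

1

The SMILES encodes a six-membered carbon ring with three alternating C=C double bonds, fused to a five-membered carbon ring containing one C=C double bond and one sp³ carbon; a five-membered saturated ring of four carbons and one N–H nitrogen.
The 6-membered ring has a continuous p-orbital overlap around the ring; 3 ring double bonds give 6 π electrons. 6 = 4(1)+2, so it is aromatic (benzene ring).
The 5-membered ring has one sp³ carbon, so it is not fully conjugated — not aromatic (cyclopentene ring).
The 5-membered ring with one N–H has only sp³ atoms, so it is not fully conjugated — not aromatic (pyrrolidine).
1 of the 3 rings is aromatic. Total: 1.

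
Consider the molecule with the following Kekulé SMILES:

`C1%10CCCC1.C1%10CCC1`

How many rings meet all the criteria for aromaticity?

0

The SMILES encodes a five-membered saturated carbon ring; a four-membered saturated carbon ring.
The 5-membered ring has only sp³ atoms, so it is not fully conjugated — not aromatic (cyclopentane).
The 4-membered ring has only sp³ atoms, so it is not fully conjugated — not aromatic (cyclobutane).
None of the rings are aromatic. Total: 0.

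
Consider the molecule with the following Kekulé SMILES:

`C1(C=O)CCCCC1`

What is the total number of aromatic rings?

The SMILES encodes a six-membered saturated carbon ring.
The 6-membered ring has only sp³ atoms, so it is not fully conjugated — not aromatic (cyclohexane).

0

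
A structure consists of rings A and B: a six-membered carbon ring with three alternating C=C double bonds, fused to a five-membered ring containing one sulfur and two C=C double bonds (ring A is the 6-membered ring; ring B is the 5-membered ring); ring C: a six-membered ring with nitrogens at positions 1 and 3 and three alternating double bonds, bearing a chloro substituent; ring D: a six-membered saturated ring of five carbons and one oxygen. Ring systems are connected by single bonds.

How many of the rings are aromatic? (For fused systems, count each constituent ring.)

Rings A and B form a fused bicyclic system (with one sulfur) with 9 sp² atoms and 10 π electrons from ring double bonds plus a heteroatom lone pair. 10 = 4(2)+2, so the system is aromatic and both rings count as aromatic (benzothiophene).
Ring C is planar and fully conjugated; 3 ring double bonds give 6 π electrons. That satisfies 4n+2 with n=1, so ring C is aromatic (pyrimidine).
Ring D has only sp³ atoms, so it is not fully conjugated — not aromatic (tetrahydropyran).
Aromatic: A, B, C. Total: 3.

3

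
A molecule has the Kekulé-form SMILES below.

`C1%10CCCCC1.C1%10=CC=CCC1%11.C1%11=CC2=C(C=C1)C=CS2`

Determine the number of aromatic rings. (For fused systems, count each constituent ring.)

2

The SMILES encodes a six-membered saturated carbon ring; a six-membered carbon ring with two conjugated C=C double bonds and two sp³ carbons; a six-membered carbon ring with three alternating C=C double bonds, fused to a five-membered ring containing one sulfur and two C=C double bonds.
The 6-membered ring has only sp³ atoms, so it is not fully conjugated — not aromatic (cyclohexane).
The second 6-membered ring has two sp³ carbons, so it is not fully conjugated — not aromatic (1,3-cyclohexadiene).
The fused 6/5-membered bicyclic (with one sulfur) is a single π system with 9 sp² atoms and 10 π electrons from ring double bonds plus a heteroatom lone pair. 10 = 4(2)+2, so the system is aromatic and both rings count as aromatic (benzothiophene).
2 of the 4 rings are aromatic. Total: 2.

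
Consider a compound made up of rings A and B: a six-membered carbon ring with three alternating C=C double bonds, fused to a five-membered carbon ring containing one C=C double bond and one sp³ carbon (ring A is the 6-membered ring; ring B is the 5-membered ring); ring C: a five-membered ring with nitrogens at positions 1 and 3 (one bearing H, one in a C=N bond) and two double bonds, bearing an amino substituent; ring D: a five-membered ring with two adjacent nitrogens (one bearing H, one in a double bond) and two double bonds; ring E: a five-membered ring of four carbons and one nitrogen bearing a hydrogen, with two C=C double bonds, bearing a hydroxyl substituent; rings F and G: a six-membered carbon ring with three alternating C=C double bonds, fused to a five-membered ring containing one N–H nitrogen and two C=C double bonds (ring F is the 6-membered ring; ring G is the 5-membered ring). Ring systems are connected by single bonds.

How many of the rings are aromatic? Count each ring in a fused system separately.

6

Ring A has a continuous p-orbital overlap around the ring; 3 ring double bonds give 6 π electrons. That satisfies 4n+2 with n=1, so ring A is aromatic (benzene ring).
Ring B has one sp³ carbon, so it is not fully conjugated — not aromatic (cyclopentene ring).
Ring C has a continuous p-orbital overlap around the ring; 2 ring double bonds (4 π electrons) plus a heteroatom lone pair (2) give 6 π electrons. Since 6 = 4n+2 (n=1), ring C is aromatic (imidazole).
Ring D is planar and fully conjugated; 2 ring double bonds (4 π electrons) plus a heteroatom lone pair (2) give 6 π electrons. 6 = 4(1)+2, so ring D is aromatic (pyrazole).
Ring E is fully conjugated (every ring atom contributes a p orbital); 2 ring double bonds (4 π electrons) plus a heteroatom lone pair (2) give 6 π electrons. 6 = 4(1)+2, so ring E is aromatic (pyrrole).
Rings F and G form a fused bicyclic system (with one N–H) with 9 sp² atoms and 10 π electrons from ring double bonds plus a heteroatom lone pair. 10 = 4(2)+2, so the system is aromatic and both rings count as aromatic (indole).
Aromatic: A, C, D, E, F, G. Total: 6.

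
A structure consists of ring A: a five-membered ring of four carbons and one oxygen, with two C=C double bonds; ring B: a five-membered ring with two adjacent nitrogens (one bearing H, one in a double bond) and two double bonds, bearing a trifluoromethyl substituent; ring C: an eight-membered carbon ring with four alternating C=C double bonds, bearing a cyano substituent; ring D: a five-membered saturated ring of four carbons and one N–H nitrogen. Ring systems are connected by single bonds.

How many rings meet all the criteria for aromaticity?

2

Ring A has a continuous p-orbital overlap around the ring; 2 ring double bonds (4 π electrons) plus a heteroatom lone pair (2) give 6 π electrons. That satisfies 4n+2 with n=1, so ring A is aromatic (furan).
Ring B is planar and fully conjugated; 2 ring double bonds (4 π electrons) plus a heteroatom lone pair (2) give 6 π electrons. That satisfies 4n+2 with n=1, so ring B is aromatic (pyrazole).
Ring C has only sp² ring atoms; a planar conformation would have a fully conjugated π system of 8 electrons. But 8 = 4(2), which is 4n not 4n+2, so ring C is not aromatic (cyclooctatetraene) — cyclooctatetraene distorts into a non-planar tub to avoid antiaromaticity.
Ring D has only sp³ atoms, so it is not fully conjugated — not aromatic (pyrrolidine).
Aromatic: A, B. Total: 2.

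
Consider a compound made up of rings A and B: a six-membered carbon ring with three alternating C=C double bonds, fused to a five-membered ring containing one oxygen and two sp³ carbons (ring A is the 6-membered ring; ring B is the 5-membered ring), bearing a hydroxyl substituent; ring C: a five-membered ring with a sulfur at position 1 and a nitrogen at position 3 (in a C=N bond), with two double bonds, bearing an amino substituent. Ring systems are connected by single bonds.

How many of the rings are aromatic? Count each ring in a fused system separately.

Ring A is planar and fully conjugated; 3 ring double bonds give 6 π electrons. 6 = 4(1)+2, so ring A is aromatic (benzene ring).
Ring B has two sp³ carbons, so it is not fully conjugated — not aromatic (oxolane ring).
Ring C is fully conjugated (every ring atom contributes a p orbital); 2 ring double bonds (4 π electrons) plus a heteroatom lone pair (2) give 6 π electrons. That satisfies 4n+2 with n=1, so ring C is aromatic (thiazole).
Aromatic: A, C. Total: 2.

2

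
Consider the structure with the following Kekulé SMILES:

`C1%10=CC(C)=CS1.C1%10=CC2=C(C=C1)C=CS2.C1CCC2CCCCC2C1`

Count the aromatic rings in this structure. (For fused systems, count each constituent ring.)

3

The SMILES encodes a five-membered ring of four carbons and one sulfur, with two C=C double bonds; a six-membered carbon ring with three alternating C=C double bonds, fused to a five-membered ring containing one sulfur and two C=C double bonds; two fused six-membered saturated carbon rings.
The 5-membered ring with one sulfur has a continuous p-orbital overlap around the ring; 2 ring double bonds (4 π electrons) plus a heteroatom lone pair (2) give 6 π electrons. Since 6 = 4n+2 (n=1), it is aromatic (thiophene).
The fused 6/5-membered bicyclic (with one sulfur) is a single π system with 9 sp² atoms and 10 π electrons from ring double bonds plus a heteroatom lone pair. 10 = 4(2)+2, so the system is aromatic and both rings count as aromatic (benzothiophene).
The 6-membered ring has only sp³ atoms, so it is not fully conjugated — not aromatic (cyclohexane ring).
The second 6-membered ring has only sp³ atoms, so it is not fully conjugated — not aromatic (cyclohexane ring).
3 of the 5 rings are aromatic. Total: 3.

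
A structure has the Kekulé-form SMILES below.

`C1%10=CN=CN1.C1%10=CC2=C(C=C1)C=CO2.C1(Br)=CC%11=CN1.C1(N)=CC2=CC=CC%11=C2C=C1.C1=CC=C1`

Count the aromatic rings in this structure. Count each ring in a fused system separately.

The SMILES encodes a five-membered ring with nitrogens at positions 1 and 3 (one bearing H, one in a C=N bond) and two double bonds; a six-membered carbon ring with three alternating C=C double bonds, fused to a five-membered ring containing one oxygen and two C=C double bonds; a five-membered ring of four carbons and one nitrogen bearing a hydrogen, with two C=C double bonds; two fused six-membered carbon rings, each with three alternating C=C double bonds; a four-membered carbon ring with two alternating C=C double bonds.
The 5-membered ring with two nitrogens (one N–H, one =N–) has a continuous p-orbital overlap around the ring; 2 ring double bonds (4 π electrons) plus a heteroatom lone pair (2) give 6 π electrons. 6 = 4(1)+2, so it is aromatic (imidazole).
The fused 6/5-membered bicyclic (with one oxygen) is a single π system with 9 sp² atoms and 10 π electrons from ring double bonds plus a heteroatom lone pair. 10 = 4(2)+2, so the system is aromatic and both rings count as aromatic (benzofuran).
The 5-membered ring with one N–H has a continuous p-orbital overlap around the ring; 2 ring double bonds (4 π electrons) plus a heteroatom lone pair (2) give 6 π electrons. Since 6 = 4n+2 (n=1), it is aromatic (pyrrole).
The fused 6/6-membered bicyclic is a single π system with 10 sp² atoms and 10 π electrons from ring double bonds. 10 = 4(2)+2, so the system is aromatic and both rings count as aromatic (naphthalene).
The 4-membered ring has only sp² ring atoms; a planar conformation would have a fully conjugated π system of 4 electrons. But 4 = 4(1), which is 4n not 4n+2, so it is not aromatic (cyclobutadiene) — cyclobutadiene is antiaromatic and distorts to a rectangle.
6 of the 7 rings are aromatic. Total: 6.

6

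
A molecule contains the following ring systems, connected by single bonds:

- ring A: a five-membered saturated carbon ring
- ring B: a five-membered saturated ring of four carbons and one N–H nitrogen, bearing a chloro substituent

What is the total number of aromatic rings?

0

Ring A has only sp³ atoms, so it is not fully conjugated — not aromatic (cyclopentane).
Ring B has only sp³ atoms, so it is not fully conjugated — not aromatic (pyrrolidine).
No ring is aromatic. Total: 0.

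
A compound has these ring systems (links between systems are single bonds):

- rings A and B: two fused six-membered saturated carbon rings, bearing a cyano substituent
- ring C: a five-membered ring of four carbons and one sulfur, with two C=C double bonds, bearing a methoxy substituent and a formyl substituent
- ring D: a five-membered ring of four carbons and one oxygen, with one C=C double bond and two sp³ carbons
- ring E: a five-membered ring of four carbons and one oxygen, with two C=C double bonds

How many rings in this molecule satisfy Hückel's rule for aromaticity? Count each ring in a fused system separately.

Ring A has only sp³ atoms, so it is not fully conjugated — not aromatic (cyclohexane ring).
Ring B has only sp³ atoms, so it is not fully conjugated — not aromatic (cyclohexane ring).
Ring C has a continuous p-orbital overlap around the ring; 2 ring double bonds (4 π electrons) plus a heteroatom lone pair (2) give 6 π electrons. That satisfies 4n+2 with n=1, so ring C is aromatic (thiophene).
Ring D has two sp³ carbons, so it is not fully conjugated — not aromatic (2,3-dihydrofuran).
Ring E is fully conjugated (every ring atom contributes a p orbital); 2 ring double bonds (4 π electrons) plus a heteroatom lone pair (2) give 6 π electrons. Since 6 = 4n+2 (n=1), ring E is aromatic (furan).
Aromatic: C, E. Total: 2.

2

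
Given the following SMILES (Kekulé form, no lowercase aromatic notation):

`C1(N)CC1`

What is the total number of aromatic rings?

0

The SMILES encodes a three-membered saturated carbon ring.
The 3-membered ring has only sp³ atoms, so it is not fully conjugated — not aromatic (cyclopropane).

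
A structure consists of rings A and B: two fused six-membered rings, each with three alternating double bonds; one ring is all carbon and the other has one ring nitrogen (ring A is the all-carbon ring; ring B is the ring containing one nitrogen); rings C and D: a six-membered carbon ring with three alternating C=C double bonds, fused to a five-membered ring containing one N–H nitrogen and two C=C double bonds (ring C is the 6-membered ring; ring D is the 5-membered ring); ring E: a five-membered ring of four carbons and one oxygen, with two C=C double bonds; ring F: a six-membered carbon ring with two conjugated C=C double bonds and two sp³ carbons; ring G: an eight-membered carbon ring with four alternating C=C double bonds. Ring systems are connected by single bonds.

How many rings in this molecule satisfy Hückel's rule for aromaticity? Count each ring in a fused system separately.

5

Rings A and B form a fused bicyclic system (with one nitrogen) with 10 sp² atoms and 10 π electrons from ring double bonds. 10 = 4(2)+2, so the system is aromatic and both rings count as aromatic (quinoline).
Rings C and D form a fused bicyclic system (with one N–H) with 9 sp² atoms and 10 π electrons from ring double bonds plus a heteroatom lone pair. 10 = 4(2)+2, so the system is aromatic and both rings count as aromatic (indole).
Ring E is planar and fully conjugated; 2 ring double bonds (4 π electrons) plus a heteroatom lone pair (2) give 6 π electrons. That satisfies 4n+2 with n=1, so ring E is aromatic (furan).
Ring F has two sp³ carbons, so it is not fully conjugated — not aromatic (1,3-cyclohexadiene).
Ring G has only sp² ring atoms; a planar conformation would have a fully conjugated π system of 8 electrons. But 8 = 4(2), which is 4n not 4n+2, so ring G is not aromatic (cyclooctatetraene) — cyclooctatetraene distorts into a non-planar tub to avoid antiaromaticity.
Aromatic: A, B, C, D, E. Total: 5.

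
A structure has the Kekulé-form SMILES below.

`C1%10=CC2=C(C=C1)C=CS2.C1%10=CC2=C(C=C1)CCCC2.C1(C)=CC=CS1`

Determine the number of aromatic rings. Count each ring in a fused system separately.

4

The SMILES encodes a six-membered carbon ring with three alternating C=C double bonds, fused to a five-membered ring containing one sulfur and two C=C double bonds; a six-membered carbon ring with three alternating C=C double bonds, fused to a saturated six-membered carbon ring; a five-membered ring of four carbons and one sulfur, with two C=C double bonds.
The fused 6/5-membered bicyclic (with one sulfur) is a single π system with 9 sp² atoms and 10 π electrons from ring double bonds plus a heteroatom lone pair. 10 = 4(2)+2, so the system is aromatic and both rings count as aromatic (benzothiophene).
The 6-membered ring is planar and fully conjugated; 3 ring double bonds give 6 π electrons. That satisfies 4n+2 with n=1, so it is aromatic (benzene ring).
The second 6-membered ring has four sp³ carbons, so it is not fully conjugated — not aromatic (cyclohexane ring).
The 5-membered ring with one sulfur has a continuous p-orbital overlap around the ring; 2 ring double bonds (4 π electrons) plus a heteroatom lone pair (2) give 6 π electrons. 6 = 4(1)+2, so it is aromatic (thiophene).
4 of the 5 rings are aromatic. Total: 4.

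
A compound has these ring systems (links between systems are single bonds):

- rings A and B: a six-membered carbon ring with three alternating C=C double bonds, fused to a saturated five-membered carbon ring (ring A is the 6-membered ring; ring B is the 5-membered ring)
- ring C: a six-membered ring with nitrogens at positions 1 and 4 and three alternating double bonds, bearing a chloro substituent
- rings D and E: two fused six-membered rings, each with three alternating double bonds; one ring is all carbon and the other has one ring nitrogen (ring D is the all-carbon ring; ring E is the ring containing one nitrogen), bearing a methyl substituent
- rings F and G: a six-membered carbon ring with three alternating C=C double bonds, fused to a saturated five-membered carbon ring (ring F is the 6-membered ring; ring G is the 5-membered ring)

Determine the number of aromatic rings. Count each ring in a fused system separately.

Ring A is fully conjugated (every ring atom contributes a p orbital); 3 ring double bonds give 6 π electrons. 6 = 4(1)+2, so ring A is aromatic (benzene ring).
Ring B has three sp³ carbons, so it is not fully conjugated — not aromatic (cyclopentane ring).
Ring C is fully conjugated (every ring atom contributes a p orbital); 3 ring double bonds give 6 π electrons. That satisfies 4n+2 with n=1, so ring C is aromatic (pyrazine).
Rings D and E form a fused bicyclic system (with one nitrogen) with 10 sp² atoms and 10 π electrons from ring double bonds. 10 = 4(2)+2, so the system is aromatic and both rings count as aromatic (quinoline).
Ring F has a continuous p-orbital overlap around the ring; 3 ring double bonds give 6 π electrons. Since 6 = 4n+2 (n=1), ring F is aromatic (benzene ring).
Ring G has three sp³ carbons, so it is not fully conjugated — not aromatic (cyclopentane ring).
Aromatic: A, C, D, E, F. Total: 5.

5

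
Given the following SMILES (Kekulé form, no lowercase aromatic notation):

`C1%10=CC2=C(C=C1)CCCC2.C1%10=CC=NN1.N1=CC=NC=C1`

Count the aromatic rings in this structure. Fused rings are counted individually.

The SMILES encodes a six-membered carbon ring with three alternating C=C double bonds, fused to a saturated six-membered carbon ring; a five-membered ring with two adjacent nitrogens (one bearing H, one in a double bond) and two double bonds; a six-membered ring with nitrogens at positions 1 and 4 and three alternating double bonds.
The 6-membered ring is fully conjugated (every ring atom contributes a p orbital); 3 ring double bonds give 6 π electrons. 6 = 4(1)+2, so it is aromatic (benzene ring).
The second 6-membered ring has four sp³ carbons, so it is not fully conjugated — not aromatic (cyclohexane ring).
The 5-membered ring with two adjacent nitrogens (one N–H, one =N–) is fully conjugated (every ring atom contributes a p orbital); 2 ring double bonds (4 π electrons) plus a heteroatom lone pair (2) give 6 π electrons. 6 = 4(1)+2, so it is aromatic (pyrazole).
The 6-membered ring with two nitrogens (1,4) is planar and fully conjugated; 3 ring double bonds give 6 π electrons. Since 6 = 4n+2 (n=1), it is aromatic (pyrazine).
3 of the 4 rings are aromatic. Total: 3.

3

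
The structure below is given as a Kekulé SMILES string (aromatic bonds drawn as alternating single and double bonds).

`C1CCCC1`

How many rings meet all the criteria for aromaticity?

The SMILES encodes a five-membered saturated carbon ring.
The 5-membered ring has only sp³ atoms, so it is not fully conjugated — not aromatic (cyclopentane).

0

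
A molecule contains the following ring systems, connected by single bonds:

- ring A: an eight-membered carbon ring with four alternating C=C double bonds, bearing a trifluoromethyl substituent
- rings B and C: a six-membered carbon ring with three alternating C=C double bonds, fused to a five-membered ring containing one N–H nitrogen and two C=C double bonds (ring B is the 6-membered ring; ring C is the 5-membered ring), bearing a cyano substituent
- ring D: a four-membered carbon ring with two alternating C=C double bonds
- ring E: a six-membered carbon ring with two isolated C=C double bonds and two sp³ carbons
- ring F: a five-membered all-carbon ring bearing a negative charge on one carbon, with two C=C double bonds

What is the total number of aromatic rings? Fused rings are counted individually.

3

Ring A has only sp² ring atoms; a planar conformation would have a fully conjugated π system of 8 electrons. But 8 = 4(2), which is 4n not 4n+2, so ring A is not aromatic (cyclooctatetraene) — cyclooctatetraene distorts into a non-planar tub to avoid antiaromaticity.
Rings B and C form a fused bicyclic system (with one N–H) with 9 sp² atoms and 10 π electrons from ring double bonds plus a heteroatom lone pair. 10 = 4(2)+2, so the system is aromatic and both rings count as aromatic (indole).
Ring D has only sp² ring atoms; a planar conformation would have a fully conjugated π system of 4 electrons. But 4 = 4(1), which is 4n not 4n+2, so ring D is not aromatic (cyclobutadiene) — cyclobutadiene is antiaromatic and distorts to a rectangle.
Ring E has two sp³ carbons, so it is not fully conjugated — not aromatic (1,4-cyclohexadiene).
Ring F is planar and fully conjugated; 2 ring double bonds (4 π electrons) plus the carbanion lone pair (2) give 6 π electrons. 6 = 4(1)+2, so ring F is aromatic (cyclopentadienyl anion).
Aromatic: B, C, F. Total: 3.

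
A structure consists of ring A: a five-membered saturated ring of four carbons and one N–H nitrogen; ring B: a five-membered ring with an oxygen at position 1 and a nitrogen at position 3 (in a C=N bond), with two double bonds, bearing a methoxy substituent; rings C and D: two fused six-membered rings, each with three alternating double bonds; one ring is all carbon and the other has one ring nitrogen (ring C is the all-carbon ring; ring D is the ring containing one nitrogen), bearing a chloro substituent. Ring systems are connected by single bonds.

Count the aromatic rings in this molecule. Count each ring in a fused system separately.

Ring A has only sp³ atoms, so it is not fully conjugated — not aromatic (pyrrolidine).
Ring B is fully conjugated (every ring atom contributes a p orbital); 2 ring double bonds (4 π electrons) plus a heteroatom lone pair (2) give 6 π electrons. That satisfies 4n+2 with n=1, so ring B is aromatic (oxazole).
Rings C and D form a fused bicyclic system (with one nitrogen) with 10 sp² atoms and 10 π electrons from ring double bonds. 10 = 4(2)+2, so the system is aromatic and both rings count as aromatic (quinoline).
Aromatic: B, C, D. Total: 3.

3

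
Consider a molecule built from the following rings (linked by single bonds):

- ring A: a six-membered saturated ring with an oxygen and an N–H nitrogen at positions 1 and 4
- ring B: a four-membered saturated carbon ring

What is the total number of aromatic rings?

Ring A has only sp³ atoms, so it is not fully conjugated — not aromatic (morpholine).
Ring B has only sp³ atoms, so it is not fully conjugated — not aromatic (cyclobutane).
No ring is aromatic. Total: 0.

0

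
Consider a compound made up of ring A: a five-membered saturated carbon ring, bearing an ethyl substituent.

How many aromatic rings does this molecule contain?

0

Ring A has only sp³ atoms, so it is not fully conjugated — not aromatic (cyclopentane).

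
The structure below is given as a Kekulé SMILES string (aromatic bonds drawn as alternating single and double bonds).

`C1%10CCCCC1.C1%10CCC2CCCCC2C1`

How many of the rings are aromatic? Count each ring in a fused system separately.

0

The SMILES encodes a six-membered saturated carbon ring; two fused six-membered saturated carbon rings.
The 6-membered ring has only sp³ atoms, so it is not fully conjugated — not aromatic (cyclohexane).
The second 6-membered ring has only sp³ atoms, so it is not fully conjugated — not aromatic (cyclohexane ring).
The third 6-membered ring has only sp³ atoms, so it is not fully conjugated — not aromatic (cyclohexane ring).
None of the rings are aromatic. Total: 0.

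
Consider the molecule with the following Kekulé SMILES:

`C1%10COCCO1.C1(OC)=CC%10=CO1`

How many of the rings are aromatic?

The SMILES encodes a six-membered saturated ring with oxygens at positions 1 and 4; a five-membered ring of four carbons and one oxygen, with two C=C double bonds.
The 6-membered ring with two oxygens (1,4) has only sp³ atoms, so it is not fully conjugated — not aromatic (1,4-dioxane).
The 5-membered ring with one oxygen is fully conjugated (every ring atom contributes a p orbital); 2 ring double bonds (4 π electrons) plus a heteroatom lone pair (2) give 6 π electrons. Since 6 = 4n+2 (n=1), it is aromatic (furan).
1 of the 2 rings is aromatic. Total: 1.

1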